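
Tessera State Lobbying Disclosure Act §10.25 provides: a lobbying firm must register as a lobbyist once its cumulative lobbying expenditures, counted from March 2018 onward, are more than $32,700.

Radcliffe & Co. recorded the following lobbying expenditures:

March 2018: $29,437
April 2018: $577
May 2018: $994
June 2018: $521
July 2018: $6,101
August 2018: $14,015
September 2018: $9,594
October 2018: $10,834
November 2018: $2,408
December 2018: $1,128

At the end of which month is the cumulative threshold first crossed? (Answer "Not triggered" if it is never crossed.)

July 2018

Through March 2018: $29,437
Through April 2018: $30,014
Through May 2018: $31,008
Through June 2018: $31,529
Through July 2018: $37,630 ← exceeds threshold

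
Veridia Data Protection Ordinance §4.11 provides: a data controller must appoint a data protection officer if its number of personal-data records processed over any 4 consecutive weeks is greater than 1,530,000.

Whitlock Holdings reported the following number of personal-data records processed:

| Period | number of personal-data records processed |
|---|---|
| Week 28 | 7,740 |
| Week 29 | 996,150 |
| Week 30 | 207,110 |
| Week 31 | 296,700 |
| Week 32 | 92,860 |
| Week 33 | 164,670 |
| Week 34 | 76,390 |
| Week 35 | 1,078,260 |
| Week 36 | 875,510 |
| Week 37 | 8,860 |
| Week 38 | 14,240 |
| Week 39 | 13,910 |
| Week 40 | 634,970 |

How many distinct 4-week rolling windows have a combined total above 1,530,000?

4

Week 28–Week 31: 7,740 + 996,150 + 207,110 + 296,700 = 1,507,700 (under)
Week 29–Week 32: 996,150 + 207,110 + 296,700 + 92,860 = 1,592,820 (over)
Week 30–Week 33: 207,110 + 296,700 + 92,860 + 164,670 = 761,340 (under)
Week 31–Week 34: 296,700 + 92,860 + 164,670 + 76,390 = 630,620 (under)
Week 32–Week 35: 92,860 + 164,670 + 76,390 + 1,078,260 = 1,412,180 (under)
Week 33–Week 36: 164,670 + 76,390 + 1,078,260 + 875,510 = 2,194,830 (over)
Week 34–Week 37: 76,390 + 1,078,260 + 875,510 + 8,860 = 2,039,020 (over)
Week 35–Week 38: 1,078,260 + 875,510 + 8,860 + 14,240 = 1,976,870 (over)
Week 36–Week 39: 875,510 + 8,860 + 14,240 + 13,910 = 912,520 (under)
Week 37–Week 40: 8,860 + 14,240 + 13,910 + 634,970 = 671,980 (under)
4 windows exceed the threshold.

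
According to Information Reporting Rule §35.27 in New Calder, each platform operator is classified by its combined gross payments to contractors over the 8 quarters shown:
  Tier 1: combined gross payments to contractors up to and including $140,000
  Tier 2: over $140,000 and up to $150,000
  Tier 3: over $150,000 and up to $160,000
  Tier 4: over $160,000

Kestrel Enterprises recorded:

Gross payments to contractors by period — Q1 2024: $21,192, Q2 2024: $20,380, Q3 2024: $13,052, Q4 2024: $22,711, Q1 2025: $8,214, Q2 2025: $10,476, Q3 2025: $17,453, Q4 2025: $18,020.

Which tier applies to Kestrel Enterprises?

Tier 1

Combined gross payments to contractors: $21,192 + $20,380 + $13,052 + $22,711 + $8,214 + $10,476 + $17,453 + $18,020 = $131,498.
$131,498 ≤ $140,000, so Tier 1 applies.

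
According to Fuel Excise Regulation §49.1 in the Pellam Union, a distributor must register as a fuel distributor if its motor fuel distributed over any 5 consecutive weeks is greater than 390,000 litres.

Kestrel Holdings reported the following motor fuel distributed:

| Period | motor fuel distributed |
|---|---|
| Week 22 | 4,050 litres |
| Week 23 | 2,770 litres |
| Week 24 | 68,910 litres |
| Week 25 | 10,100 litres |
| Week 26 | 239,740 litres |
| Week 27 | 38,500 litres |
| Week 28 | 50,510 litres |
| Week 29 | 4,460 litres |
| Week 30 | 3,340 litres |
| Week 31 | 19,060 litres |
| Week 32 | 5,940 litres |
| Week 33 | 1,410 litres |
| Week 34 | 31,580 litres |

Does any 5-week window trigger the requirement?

Week 22–Week 26: 4,050 litres + 2,770 litres + 68,910 litres + 10,100 litres + 239,740 litres = 325,570 litres (under)
Week 23–Week 27: 2,770 litres + 68,910 litres + 10,100 litres + 239,740 litres + 38,500 litres = 360,020 litres (under)
Week 24–Week 28: 68,910 litres + 10,100 litres + 239,740 litres + 38,500 litres + 50,510 litres = 407,760 litres (over)
Week 25–Week 29: 10,100 litres + 239,740 litres + 38,500 litres + 50,510 litres + 4,460 litres = 343,310 litres (under)
Week 26–Week 30: 239,740 litres + 38,500 litres + 50,510 litres + 4,460 litres + 3,340 litres = 336,550 litres (under)
Week 27–Week 31: 38,500 litres + 50,510 litres + 4,460 litres + 3,340 litres + 19,060 litres = 115,870 litres (under)
Week 28–Week 32: 50,510 litres + 4,460 litres + 3,340 litres + 19,060 litres + 5,940 litres = 83,310 litres (under)
Week 29–Week 33: 4,460 litres + 3,340 litres + 19,060 litres + 5,940 litres + 1,410 litres = 34,210 litres (under)
Week 30–Week 34: 3,340 litres + 19,060 litres + 5,940 litres + 1,410 litres + 31,580 litres = 61,330 litres (under)
At least one window exceeds 390,000 litres.

Yes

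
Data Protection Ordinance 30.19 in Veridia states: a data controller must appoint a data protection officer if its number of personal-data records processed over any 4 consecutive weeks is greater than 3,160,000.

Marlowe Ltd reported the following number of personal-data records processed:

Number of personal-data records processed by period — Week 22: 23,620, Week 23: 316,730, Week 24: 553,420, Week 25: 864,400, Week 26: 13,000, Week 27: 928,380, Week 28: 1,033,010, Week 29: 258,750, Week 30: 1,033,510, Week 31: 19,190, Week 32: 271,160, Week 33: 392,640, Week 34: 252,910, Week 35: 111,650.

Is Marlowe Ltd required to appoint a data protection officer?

Week 22–Week 25: 23,620 + 316,730 + 553,420 + 864,400 = 1,758,170 (under)
Week 23–Week 26: 316,730 + 553,420 + 864,400 + 13,000 = 1,747,550 (under)
Week 24–Week 27: 553,420 + 864,400 + 13,000 + 928,380 = 2,359,200 (under)
Week 25–Week 28: 864,400 + 13,000 + 928,380 + 1,033,010 = 2,838,790 (under)
Week 26–Week 29: 13,000 + 928,380 + 1,033,010 + 258,750 = 2,233,140 (under)
Week 27–Week 30: 928,380 + 1,033,010 + 258,750 + 1,033,510 = 3,253,650 (over)
Week 28–Week 31: 1,033,010 + 258,750 + 1,033,510 + 19,190 = 2,344,460 (under)
Week 29–Week 32: 258,750 + 1,033,510 + 19,190 + 271,160 = 1,582,610 (under)
Week 30–Week 33: 1,033,510 + 19,190 + 271,160 + 392,640 = 1,716,500 (under)
Week 31–Week 34: 19,190 + 271,160 + 392,640 + 252,910 = 935,900 (under)
Week 32–Week 35: 271,160 + 392,640 + 252,910 + 111,650 = 1,028,360 (under)
At least one window exceeds 3,160,000.

Yes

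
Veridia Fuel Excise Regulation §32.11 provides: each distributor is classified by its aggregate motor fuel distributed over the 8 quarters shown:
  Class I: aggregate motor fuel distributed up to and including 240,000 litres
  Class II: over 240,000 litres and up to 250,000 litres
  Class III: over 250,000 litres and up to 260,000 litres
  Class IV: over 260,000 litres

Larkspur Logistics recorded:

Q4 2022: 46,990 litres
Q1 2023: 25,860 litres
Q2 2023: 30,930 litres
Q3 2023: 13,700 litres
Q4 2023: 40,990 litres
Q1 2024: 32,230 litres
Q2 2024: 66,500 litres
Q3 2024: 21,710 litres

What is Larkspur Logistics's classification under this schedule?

Class IV

Aggregate motor fuel distributed: 46,990 litres + 25,860 litres + 30,930 litres + 13,700 litres + 40,990 litres + 32,230 litres + 66,500 litres + 21,710 litres = 278,910 litres.
278,910 litres > 260,000 litres, so Class IV applies.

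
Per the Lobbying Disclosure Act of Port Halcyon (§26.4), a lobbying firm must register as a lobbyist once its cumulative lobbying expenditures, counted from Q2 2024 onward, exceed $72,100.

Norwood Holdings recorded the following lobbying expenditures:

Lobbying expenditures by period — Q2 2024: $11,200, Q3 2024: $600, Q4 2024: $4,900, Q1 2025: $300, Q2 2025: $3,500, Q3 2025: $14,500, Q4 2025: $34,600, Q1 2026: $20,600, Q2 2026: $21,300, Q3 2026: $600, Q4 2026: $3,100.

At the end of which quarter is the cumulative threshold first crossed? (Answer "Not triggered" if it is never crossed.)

Q1 2026

Through Q2 2024: $11,200
Through Q3 2024: $11,800
Through Q4 2024: $16,700
Through Q1 2025: $17,000
Through Q2 2025: $20,500
Through Q3 2025: $35,000
Through Q4 2025: $69,600
Through Q1 2026: $90,200 ← exceeds threshold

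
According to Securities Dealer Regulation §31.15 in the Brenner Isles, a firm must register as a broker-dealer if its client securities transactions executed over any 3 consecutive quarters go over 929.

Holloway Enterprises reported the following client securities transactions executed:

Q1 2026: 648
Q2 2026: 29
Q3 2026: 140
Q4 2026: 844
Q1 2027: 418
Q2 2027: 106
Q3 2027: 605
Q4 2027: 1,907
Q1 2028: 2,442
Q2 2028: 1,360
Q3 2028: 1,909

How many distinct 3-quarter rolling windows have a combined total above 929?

8

Q1 2026–Q3 2026: 648 + 29 + 140 = 817 (under)
Q2 2026–Q4 2026: 29 + 140 + 844 = 1,013 (over)
Q3 2026–Q1 2027: 140 + 844 + 418 = 1,402 (over)
Q4 2026–Q2 2027: 844 + 418 + 106 = 1,368 (over)
Q1 2027–Q3 2027: 418 + 106 + 605 = 1,129 (over)
Q2 2027–Q4 2027: 106 + 605 + 1,907 = 2,618 (over)
Q3 2027–Q1 2028: 605 + 1,907 + 2,442 = 4,954 (over)
Q4 2027–Q2 2028: 1,907 + 2,442 + 1,360 = 5,709 (over)
Q1 2028–Q3 2028: 2,442 + 1,360 + 1,909 = 5,711 (over)
8 windows exceed the threshold.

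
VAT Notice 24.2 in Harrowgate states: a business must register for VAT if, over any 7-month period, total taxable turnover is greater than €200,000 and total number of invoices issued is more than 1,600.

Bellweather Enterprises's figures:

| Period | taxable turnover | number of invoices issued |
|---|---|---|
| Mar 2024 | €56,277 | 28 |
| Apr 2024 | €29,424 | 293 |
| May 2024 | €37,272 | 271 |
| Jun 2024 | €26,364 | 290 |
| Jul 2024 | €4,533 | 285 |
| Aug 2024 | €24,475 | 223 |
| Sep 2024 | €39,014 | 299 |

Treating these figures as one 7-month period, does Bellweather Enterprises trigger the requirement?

Total taxable turnover: €56,277 + €29,424 + €37,272 + €26,364 + €4,533 + €24,475 + €39,014 = €217,359 (> €200,000).
Total number of invoices issued: 28 + 293 + 271 + 290 + 285 + 223 + 299 = 1,689 (> 1,600).
The test is 'and': both thresholds are exceeded.

Yes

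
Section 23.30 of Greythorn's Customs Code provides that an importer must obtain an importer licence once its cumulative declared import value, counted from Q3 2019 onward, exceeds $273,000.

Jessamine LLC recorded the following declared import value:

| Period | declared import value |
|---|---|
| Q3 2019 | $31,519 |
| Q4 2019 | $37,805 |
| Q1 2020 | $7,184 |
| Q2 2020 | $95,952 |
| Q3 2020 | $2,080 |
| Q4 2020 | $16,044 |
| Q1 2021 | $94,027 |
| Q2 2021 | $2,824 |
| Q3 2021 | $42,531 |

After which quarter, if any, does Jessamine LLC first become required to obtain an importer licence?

Q1 2021

Through Q3 2019: $31,519
Through Q4 2019: $69,324
Through Q1 2020: $76,508
Through Q2 2020: $172,460
Through Q3 2020: $174,540
Through Q4 2020: $190,584
Through Q1 2021: $284,611 ← exceeds threshold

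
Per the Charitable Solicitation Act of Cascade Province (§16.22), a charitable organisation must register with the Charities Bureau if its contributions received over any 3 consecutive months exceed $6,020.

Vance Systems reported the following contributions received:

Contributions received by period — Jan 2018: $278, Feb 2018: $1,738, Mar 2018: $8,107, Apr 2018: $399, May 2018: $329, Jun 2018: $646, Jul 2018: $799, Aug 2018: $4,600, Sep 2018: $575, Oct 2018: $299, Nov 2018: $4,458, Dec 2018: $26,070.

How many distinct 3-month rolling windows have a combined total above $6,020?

5

Jan 2018–Mar 2018: $278 + $1,738 + $8,107 = $10,123 (over)
Feb 2018–Apr 2018: $1,738 + $8,107 + $399 = $10,244 (over)
Mar 2018–May 2018: $8,107 + $399 + $329 = $8,835 (over)
Apr 2018–Jun 2018: $399 + $329 + $646 = $1,374 (under)
May 2018–Jul 2018: $329 + $646 + $799 = $1,774 (under)
Jun 2018–Aug 2018: $646 + $799 + $4,600 = $6,045 (over)
Jul 2018–Sep 2018: $799 + $4,600 + $575 = $5,974 (under)
Aug 2018–Oct 2018: $4,600 + $575 + $299 = $5,474 (under)
Sep 2018–Nov 2018: $575 + $299 + $4,458 = $5,332 (under)
Oct 2018–Dec 2018: $299 + $4,458 + $26,070 = $30,827 (over)
5 windows exceed the threshold.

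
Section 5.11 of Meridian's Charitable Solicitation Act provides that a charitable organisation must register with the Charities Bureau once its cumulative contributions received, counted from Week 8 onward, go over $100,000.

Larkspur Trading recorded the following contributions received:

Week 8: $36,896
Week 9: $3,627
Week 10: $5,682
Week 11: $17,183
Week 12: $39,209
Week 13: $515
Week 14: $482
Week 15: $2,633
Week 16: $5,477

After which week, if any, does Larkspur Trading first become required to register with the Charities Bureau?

Week 12

Through Week 8: $36,896
Through Week 9: $40,523
Through Week 10: $46,205
Through Week 11: $63,388
Through Week 12: $102,597 ← exceeds threshold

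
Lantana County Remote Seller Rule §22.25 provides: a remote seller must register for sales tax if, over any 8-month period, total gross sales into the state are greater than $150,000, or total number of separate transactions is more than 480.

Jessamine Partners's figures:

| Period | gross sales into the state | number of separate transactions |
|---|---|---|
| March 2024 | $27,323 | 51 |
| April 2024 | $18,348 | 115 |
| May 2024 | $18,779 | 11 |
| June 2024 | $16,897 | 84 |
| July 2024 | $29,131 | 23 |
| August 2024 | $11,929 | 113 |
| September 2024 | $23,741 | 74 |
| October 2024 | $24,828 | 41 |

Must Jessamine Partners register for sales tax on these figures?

Yes

Total gross sales into the state: $27,323 + $18,348 + $18,779 + $16,897 + $29,131 + $11,929 + $23,741 + $24,828 = $170,976 (> $150,000).
Total number of separate transactions: 51 + 115 + 11 + 84 + 23 + 113 + 74 + 41 = 512 (> 480).
The test is 'or': at least one threshold is exceeded.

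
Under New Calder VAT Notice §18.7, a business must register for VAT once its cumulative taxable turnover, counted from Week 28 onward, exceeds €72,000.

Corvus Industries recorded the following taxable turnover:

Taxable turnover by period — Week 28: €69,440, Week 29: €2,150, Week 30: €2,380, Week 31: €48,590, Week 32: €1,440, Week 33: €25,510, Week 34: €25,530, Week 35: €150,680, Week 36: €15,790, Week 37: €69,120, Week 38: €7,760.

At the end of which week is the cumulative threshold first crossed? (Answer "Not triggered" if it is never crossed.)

Through Week 28: €69,440
Through Week 29: €71,590
Through Week 30: €73,970 ← exceeds threshold

Week 30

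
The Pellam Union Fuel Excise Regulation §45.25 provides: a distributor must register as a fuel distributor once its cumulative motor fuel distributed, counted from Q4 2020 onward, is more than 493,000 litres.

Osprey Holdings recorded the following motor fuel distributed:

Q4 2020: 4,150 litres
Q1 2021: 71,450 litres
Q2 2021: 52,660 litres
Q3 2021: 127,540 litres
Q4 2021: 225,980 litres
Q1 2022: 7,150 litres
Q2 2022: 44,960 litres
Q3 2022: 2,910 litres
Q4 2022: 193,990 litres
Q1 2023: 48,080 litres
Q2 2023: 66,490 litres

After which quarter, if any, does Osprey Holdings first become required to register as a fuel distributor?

Q2 2022

Through Q4 2020: 4,150 litres
Through Q1 2021: 75,600 litres
Through Q2 2021: 128,260 litres
Through Q3 2021: 255,800 litres
Through Q4 2021: 481,780 litres
Through Q1 2022: 488,930 litres
Through Q2 2022: 533,890 litres ← exceeds threshold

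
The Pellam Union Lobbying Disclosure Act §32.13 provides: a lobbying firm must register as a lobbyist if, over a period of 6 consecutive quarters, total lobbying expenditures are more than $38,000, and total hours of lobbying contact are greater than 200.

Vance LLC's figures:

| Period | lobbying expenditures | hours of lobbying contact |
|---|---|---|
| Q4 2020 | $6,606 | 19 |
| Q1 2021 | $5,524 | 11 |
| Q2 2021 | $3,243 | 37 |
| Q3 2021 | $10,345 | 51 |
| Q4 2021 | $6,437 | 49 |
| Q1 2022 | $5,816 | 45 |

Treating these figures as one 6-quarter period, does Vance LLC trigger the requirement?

No

Total lobbying expenditures: $6,606 + $5,524 + $3,243 + $10,345 + $6,437 + $5,816 = $37,971 (≤ $38,000).
Total hours of lobbying contact: 19 + 11 + 37 + 51 + 49 + 45 = 212 (> 200).
The test is 'and': the rule requires both, and at least one is not exceeded.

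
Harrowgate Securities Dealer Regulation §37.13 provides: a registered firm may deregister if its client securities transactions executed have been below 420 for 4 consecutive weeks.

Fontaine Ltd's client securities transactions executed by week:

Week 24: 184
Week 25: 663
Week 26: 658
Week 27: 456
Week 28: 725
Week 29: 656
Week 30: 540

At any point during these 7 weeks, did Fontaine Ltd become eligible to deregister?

No

Weeks below 420: Week 24.
Longest run of consecutive weeks below the threshold: 1.
1 < 4, so Fontaine Ltd never became eligible.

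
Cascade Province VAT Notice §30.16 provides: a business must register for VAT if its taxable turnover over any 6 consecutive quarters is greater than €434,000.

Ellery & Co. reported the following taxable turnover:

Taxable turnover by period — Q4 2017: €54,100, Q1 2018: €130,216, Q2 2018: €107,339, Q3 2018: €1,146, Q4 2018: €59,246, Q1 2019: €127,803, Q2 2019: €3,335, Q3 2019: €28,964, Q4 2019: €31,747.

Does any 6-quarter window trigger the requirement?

Yes

Q4 2017–Q1 2019: €54,100 + €130,216 + €107,339 + €1,146 + €59,246 + €127,803 = €479,850 (over)
Q1 2018–Q2 2019: €130,216 + €107,339 + €1,146 + €59,246 + €127,803 + €3,335 = €429,085 (under)
Q2 2018–Q3 2019: €107,339 + €1,146 + €59,246 + €127,803 + €3,335 + €28,964 = €327,833 (under)
Q3 2018–Q4 2019: €1,146 + €59,246 + €127,803 + €3,335 + €28,964 + €31,747 = €252,241 (under)
At least one window exceeds €434,000.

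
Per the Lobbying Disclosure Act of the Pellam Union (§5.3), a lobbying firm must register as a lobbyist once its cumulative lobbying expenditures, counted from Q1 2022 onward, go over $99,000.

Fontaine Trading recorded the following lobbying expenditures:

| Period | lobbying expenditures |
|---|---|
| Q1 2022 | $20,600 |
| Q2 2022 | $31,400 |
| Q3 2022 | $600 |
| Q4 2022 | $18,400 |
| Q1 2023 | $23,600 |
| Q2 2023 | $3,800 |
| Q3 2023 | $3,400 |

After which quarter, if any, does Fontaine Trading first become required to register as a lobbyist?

Through Q1 2022: $20,600
Through Q2 2022: $52,000
Through Q3 2022: $52,600
Through Q4 2022: $71,000
Through Q1 2023: $94,600
Through Q2 2023: $98,400
Through Q3 2023: $101,800 ← exceeds threshold

Q3 2023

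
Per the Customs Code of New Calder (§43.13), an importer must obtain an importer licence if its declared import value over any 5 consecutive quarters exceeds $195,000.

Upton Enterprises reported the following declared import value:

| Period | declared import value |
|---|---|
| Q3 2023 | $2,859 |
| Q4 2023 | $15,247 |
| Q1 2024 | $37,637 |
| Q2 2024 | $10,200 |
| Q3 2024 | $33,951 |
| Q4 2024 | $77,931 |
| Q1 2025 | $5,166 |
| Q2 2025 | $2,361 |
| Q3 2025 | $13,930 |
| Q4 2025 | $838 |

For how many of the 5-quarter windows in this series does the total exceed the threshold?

Q3 2023–Q3 2024: $2,859 + $15,247 + $37,637 + $10,200 + $33,951 = $99,894 (under)
Q4 2023–Q4 2024: $15,247 + $37,637 + $10,200 + $33,951 + $77,931 = $174,966 (under)
Q1 2024–Q1 2025: $37,637 + $10,200 + $33,951 + $77,931 + $5,166 = $164,885 (under)
Q2 2024–Q2 2025: $10,200 + $33,951 + $77,931 + $5,166 + $2,361 = $129,609 (under)
Q3 2024–Q3 2025: $33,951 + $77,931 + $5,166 + $2,361 + $13,930 = $133,339 (under)
Q4 2024–Q4 2025: $77,931 + $5,166 + $2,361 + $13,930 + $838 = $100,226 (under)
0 windows exceed the threshold.

0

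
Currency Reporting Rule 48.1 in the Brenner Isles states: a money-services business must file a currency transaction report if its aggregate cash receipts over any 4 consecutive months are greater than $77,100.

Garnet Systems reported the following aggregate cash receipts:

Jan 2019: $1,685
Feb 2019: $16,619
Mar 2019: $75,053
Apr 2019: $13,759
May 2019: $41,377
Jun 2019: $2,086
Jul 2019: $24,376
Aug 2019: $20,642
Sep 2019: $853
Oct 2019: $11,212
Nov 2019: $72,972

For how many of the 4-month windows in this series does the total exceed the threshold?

Jan 2019–Apr 2019: $1,685 + $16,619 + $75,053 + $13,759 = $107,116 (over)
Feb 2019–May 2019: $16,619 + $75,053 + $13,759 + $41,377 = $146,808 (over)
Mar 2019–Jun 2019: $75,053 + $13,759 + $41,377 + $2,086 = $132,275 (over)
Apr 2019–Jul 2019: $13,759 + $41,377 + $2,086 + $24,376 = $81,598 (over)
May 2019–Aug 2019: $41,377 + $2,086 + $24,376 + $20,642 = $88,481 (over)
Jun 2019–Sep 2019: $2,086 + $24,376 + $20,642 + $853 = $47,957 (under)
Jul 2019–Oct 2019: $24,376 + $20,642 + $853 + $11,212 = $57,083 (under)
Aug 2019–Nov 2019: $20,642 + $853 + $11,212 + $72,972 = $105,679 (over)
6 windows exceed the threshold.

6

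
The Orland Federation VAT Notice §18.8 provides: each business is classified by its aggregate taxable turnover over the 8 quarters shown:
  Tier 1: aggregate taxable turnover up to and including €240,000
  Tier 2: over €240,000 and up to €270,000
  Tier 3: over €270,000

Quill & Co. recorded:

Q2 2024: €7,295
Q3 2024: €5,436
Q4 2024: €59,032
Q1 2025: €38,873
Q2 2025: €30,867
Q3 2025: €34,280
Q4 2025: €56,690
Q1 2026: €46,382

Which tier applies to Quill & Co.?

Aggregate taxable turnover: €7,295 + €5,436 + €59,032 + €38,873 + €30,867 + €34,280 + €56,690 + €46,382 = €278,855.
€278,855 > €270,000, so Tier 3 applies.

Tier 3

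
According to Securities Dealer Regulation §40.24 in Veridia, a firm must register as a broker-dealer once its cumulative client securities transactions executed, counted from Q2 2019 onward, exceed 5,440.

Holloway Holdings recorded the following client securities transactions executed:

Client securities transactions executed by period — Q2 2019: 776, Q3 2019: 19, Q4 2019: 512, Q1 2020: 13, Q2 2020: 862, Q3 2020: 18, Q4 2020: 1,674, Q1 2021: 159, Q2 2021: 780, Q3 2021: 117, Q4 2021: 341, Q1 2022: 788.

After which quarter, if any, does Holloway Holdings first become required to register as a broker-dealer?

Through Q2 2019: 776
Through Q3 2019: 795
Through Q4 2019: 1,307
Through Q1 2020: 1,320
Through Q2 2020: 2,182
Through Q3 2020: 2,200
Through Q4 2020: 3,874
Through Q1 2021: 4,033
Through Q2 2021: 4,813
Through Q3 2021: 4,930
Through Q4 2021: 5,271
Through Q1 2022: 6,059 ← exceeds threshold

Q1 2022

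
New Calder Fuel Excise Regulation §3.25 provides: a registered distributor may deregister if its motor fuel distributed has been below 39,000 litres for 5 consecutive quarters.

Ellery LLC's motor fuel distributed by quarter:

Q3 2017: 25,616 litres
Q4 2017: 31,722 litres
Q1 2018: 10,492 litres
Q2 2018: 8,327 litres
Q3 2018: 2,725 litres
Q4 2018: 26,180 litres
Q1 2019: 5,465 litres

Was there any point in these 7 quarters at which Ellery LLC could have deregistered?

Quarters below 39,000 litres: Q3 2017, Q4 2017, Q1 2018, Q2 2018, Q3 2018, Q4 2018, Q1 2019.
Longest run of consecutive quarters below the threshold: 7.
7 ≥ 5, so Ellery LLC became eligible.

Yes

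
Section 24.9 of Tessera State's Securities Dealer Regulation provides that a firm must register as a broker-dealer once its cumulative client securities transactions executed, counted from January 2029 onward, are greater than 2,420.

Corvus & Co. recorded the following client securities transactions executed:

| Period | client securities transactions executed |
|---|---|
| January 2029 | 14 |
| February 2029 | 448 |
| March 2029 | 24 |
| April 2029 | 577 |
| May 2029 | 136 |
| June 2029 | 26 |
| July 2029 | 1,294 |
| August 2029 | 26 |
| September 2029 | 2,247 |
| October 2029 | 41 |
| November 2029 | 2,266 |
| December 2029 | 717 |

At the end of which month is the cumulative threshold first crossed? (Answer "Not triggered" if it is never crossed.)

Through January 2029: 14
Through February 2029: 462
Through March 2029: 486
Through April 2029: 1,063
Through May 2029: 1,199
Through June 2029: 1,225
Through July 2029: 2,519 ← exceeds threshold

July 2029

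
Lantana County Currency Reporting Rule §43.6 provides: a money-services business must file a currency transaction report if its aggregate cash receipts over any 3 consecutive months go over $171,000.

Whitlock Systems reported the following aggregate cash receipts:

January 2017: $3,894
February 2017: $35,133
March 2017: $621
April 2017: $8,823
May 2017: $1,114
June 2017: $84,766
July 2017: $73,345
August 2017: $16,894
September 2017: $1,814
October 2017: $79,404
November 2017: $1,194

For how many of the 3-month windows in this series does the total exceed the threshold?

January 2017–March 2017: $3,894 + $35,133 + $621 = $39,648 (under)
February 2017–April 2017: $35,133 + $621 + $8,823 = $44,577 (under)
March 2017–May 2017: $621 + $8,823 + $1,114 = $10,558 (under)
April 2017–June 2017: $8,823 + $1,114 + $84,766 = $94,703 (under)
May 2017–July 2017: $1,114 + $84,766 + $73,345 = $159,225 (under)
June 2017–August 2017: $84,766 + $73,345 + $16,894 = $175,005 (over)
July 2017–September 2017: $73,345 + $16,894 + $1,814 = $92,053 (under)
August 2017–October 2017: $16,894 + $1,814 + $79,404 = $98,112 (under)
September 2017–November 2017: $1,814 + $79,404 + $1,194 = $82,412 (under)
1 window exceeds the threshold.

1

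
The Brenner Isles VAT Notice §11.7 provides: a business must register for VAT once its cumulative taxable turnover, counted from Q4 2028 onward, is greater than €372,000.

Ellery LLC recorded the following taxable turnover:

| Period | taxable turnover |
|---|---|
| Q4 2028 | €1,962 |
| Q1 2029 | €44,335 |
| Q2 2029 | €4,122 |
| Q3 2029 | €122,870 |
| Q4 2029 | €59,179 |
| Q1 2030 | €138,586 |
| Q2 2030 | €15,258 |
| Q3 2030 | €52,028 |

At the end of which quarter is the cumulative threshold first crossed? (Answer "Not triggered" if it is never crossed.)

Through Q4 2028: €1,962
Through Q1 2029: €46,297
Through Q2 2029: €50,419
Through Q3 2029: €173,289
Through Q4 2029: €232,468
Through Q1 2030: €371,054
Through Q2 2030: €386,312 ← exceeds threshold

Q2 2030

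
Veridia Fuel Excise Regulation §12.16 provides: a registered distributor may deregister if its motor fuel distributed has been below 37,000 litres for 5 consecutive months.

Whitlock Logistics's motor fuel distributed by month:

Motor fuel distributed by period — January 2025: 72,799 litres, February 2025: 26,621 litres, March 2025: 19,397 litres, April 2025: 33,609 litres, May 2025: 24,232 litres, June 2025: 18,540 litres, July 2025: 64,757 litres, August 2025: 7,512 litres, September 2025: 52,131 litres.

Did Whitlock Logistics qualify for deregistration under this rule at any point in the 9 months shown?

Months below 37,000 litres: February 2025, March 2025, April 2025, May 2025, June 2025, August 2025.
Longest run of consecutive months below the threshold: 5.
5 ≥ 5, so Whitlock Logistics became eligible.

Yes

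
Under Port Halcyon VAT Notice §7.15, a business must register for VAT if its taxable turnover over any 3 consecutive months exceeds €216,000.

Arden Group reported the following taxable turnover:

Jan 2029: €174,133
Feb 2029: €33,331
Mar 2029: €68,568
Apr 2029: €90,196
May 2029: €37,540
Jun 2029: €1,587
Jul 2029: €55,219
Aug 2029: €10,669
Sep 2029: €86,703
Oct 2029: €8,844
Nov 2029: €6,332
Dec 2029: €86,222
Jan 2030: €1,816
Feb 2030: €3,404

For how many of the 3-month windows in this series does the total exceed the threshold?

1

Jan 2029–Mar 2029: €174,133 + €33,331 + €68,568 = €276,032 (over)
Feb 2029–Apr 2029: €33,331 + €68,568 + €90,196 = €192,095 (under)
Mar 2029–May 2029: €68,568 + €90,196 + €37,540 = €196,304 (under)
Apr 2029–Jun 2029: €90,196 + €37,540 + €1,587 = €129,323 (under)
May 2029–Jul 2029: €37,540 + €1,587 + €55,219 = €94,346 (under)
Jun 2029–Aug 2029: €1,587 + €55,219 + €10,669 = €67,475 (under)
Jul 2029–Sep 2029: €55,219 + €10,669 + €86,703 = €152,591 (under)
Aug 2029–Oct 2029: €10,669 + €86,703 + €8,844 = €106,216 (under)
Sep 2029–Nov 2029: €86,703 + €8,844 + €6,332 = €101,879 (under)
Oct 2029–Dec 2029: €8,844 + €6,332 + €86,222 = €101,398 (under)
Nov 2029–Jan 2030: €6,332 + €86,222 + €1,816 = €94,370 (under)
Dec 2029–Feb 2030: €86,222 + €1,816 + €3,404 = €91,442 (under)
1 window exceeds the threshold.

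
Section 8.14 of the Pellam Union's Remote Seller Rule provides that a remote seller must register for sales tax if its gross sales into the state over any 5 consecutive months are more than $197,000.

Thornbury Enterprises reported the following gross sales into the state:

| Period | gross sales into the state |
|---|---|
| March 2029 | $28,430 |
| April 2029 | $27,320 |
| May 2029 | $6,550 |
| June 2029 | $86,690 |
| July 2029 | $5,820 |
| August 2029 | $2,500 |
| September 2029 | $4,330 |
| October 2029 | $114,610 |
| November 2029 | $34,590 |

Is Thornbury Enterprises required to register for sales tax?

Yes

March 2029–July 2029: $28,430 + $27,320 + $6,550 + $86,690 + $5,820 = $154,810 (under)
April 2029–August 2029: $27,320 + $6,550 + $86,690 + $5,820 + $2,500 = $128,880 (under)
May 2029–September 2029: $6,550 + $86,690 + $5,820 + $2,500 + $4,330 = $105,890 (under)
June 2029–October 2029: $86,690 + $5,820 + $2,500 + $4,330 + $114,610 = $213,950 (over)
July 2029–November 2029: $5,820 + $2,500 + $4,330 + $114,610 + $34,590 = $161,850 (under)
At least one window exceeds $197,000.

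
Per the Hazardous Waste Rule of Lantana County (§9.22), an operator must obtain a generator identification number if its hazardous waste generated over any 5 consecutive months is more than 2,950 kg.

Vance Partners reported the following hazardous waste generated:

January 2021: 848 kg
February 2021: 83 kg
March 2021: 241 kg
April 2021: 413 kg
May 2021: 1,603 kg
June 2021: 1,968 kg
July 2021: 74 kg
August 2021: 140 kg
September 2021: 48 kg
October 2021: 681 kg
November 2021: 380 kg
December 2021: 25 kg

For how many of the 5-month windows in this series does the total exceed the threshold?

5

January 2021–May 2021: 848 kg + 83 kg + 241 kg + 413 kg + 1,603 kg = 3,188 kg (over)
February 2021–June 2021: 83 kg + 241 kg + 413 kg + 1,603 kg + 1,968 kg = 4,308 kg (over)
March 2021–July 2021: 241 kg + 413 kg + 1,603 kg + 1,968 kg + 74 kg = 4,299 kg (over)
April 2021–August 2021: 413 kg + 1,603 kg + 1,968 kg + 74 kg + 140 kg = 4,198 kg (over)
May 2021–September 2021: 1,603 kg + 1,968 kg + 74 kg + 140 kg + 48 kg = 3,833 kg (over)
June 2021–October 2021: 1,968 kg + 74 kg + 140 kg + 48 kg + 681 kg = 2,911 kg (under)
July 2021–November 2021: 74 kg + 140 kg + 48 kg + 681 kg + 380 kg = 1,323 kg (under)
August 2021–December 2021: 140 kg + 48 kg + 681 kg + 380 kg + 25 kg = 1,274 kg (under)
5 windows exceed the threshold.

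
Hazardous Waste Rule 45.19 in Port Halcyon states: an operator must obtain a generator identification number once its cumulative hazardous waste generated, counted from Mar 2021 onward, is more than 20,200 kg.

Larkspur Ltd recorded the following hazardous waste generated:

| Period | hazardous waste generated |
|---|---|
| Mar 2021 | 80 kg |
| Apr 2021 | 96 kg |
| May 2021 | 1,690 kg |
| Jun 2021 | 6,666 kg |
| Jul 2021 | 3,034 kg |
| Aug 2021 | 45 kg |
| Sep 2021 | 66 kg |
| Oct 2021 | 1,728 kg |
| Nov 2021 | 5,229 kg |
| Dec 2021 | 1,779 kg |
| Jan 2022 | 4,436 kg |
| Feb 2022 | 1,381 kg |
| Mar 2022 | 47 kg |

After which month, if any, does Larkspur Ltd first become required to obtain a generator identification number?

Through Mar 2021: 80 kg
Through Apr 2021: 176 kg
Through May 2021: 1,866 kg
Through Jun 2021: 8,532 kg
Through Jul 2021: 11,566 kg
Through Aug 2021: 11,611 kg
Through Sep 2021: 11,677 kg
Through Oct 2021: 13,405 kg
Through Nov 2021: 18,634 kg
Through Dec 2021: 20,413 kg ← exceeds threshold

Dec 2021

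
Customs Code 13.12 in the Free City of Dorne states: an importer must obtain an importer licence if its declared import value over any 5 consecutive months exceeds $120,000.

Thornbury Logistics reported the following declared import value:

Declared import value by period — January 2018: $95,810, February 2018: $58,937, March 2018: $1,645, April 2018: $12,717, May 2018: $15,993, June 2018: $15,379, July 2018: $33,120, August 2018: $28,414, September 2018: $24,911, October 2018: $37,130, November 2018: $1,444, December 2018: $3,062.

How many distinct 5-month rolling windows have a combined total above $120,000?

3

January 2018–May 2018: $95,810 + $58,937 + $1,645 + $12,717 + $15,993 = $185,102 (over)
February 2018–June 2018: $58,937 + $1,645 + $12,717 + $15,993 + $15,379 = $104,671 (under)
March 2018–July 2018: $1,645 + $12,717 + $15,993 + $15,379 + $33,120 = $78,854 (under)
April 2018–August 2018: $12,717 + $15,993 + $15,379 + $33,120 + $28,414 = $105,623 (under)
May 2018–September 2018: $15,993 + $15,379 + $33,120 + $28,414 + $24,911 = $117,817 (under)
June 2018–October 2018: $15,379 + $33,120 + $28,414 + $24,911 + $37,130 = $138,954 (over)
July 2018–November 2018: $33,120 + $28,414 + $24,911 + $37,130 + $1,444 = $125,019 (over)
August 2018–December 2018: $28,414 + $24,911 + $37,130 + $1,444 + $3,062 = $94,961 (under)
3 windows exceed the threshold.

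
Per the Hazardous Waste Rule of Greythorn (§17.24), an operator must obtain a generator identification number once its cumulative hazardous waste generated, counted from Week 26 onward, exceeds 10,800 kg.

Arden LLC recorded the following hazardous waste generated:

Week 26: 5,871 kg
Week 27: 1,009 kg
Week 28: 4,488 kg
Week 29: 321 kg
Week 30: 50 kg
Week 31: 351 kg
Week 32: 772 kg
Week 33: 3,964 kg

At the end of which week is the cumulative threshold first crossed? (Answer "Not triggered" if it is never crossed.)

Week 28

Through Week 26: 5,871 kg
Through Week 27: 6,880 kg
Through Week 28: 11,368 kg ← exceeds threshold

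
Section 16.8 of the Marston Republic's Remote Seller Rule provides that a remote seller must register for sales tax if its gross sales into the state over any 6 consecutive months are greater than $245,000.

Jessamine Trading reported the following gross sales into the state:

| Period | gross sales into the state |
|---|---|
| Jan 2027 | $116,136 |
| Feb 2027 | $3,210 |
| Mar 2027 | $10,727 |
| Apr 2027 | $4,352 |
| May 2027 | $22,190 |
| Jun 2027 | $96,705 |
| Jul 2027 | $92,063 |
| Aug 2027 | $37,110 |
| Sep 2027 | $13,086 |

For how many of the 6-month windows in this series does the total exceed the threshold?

Jan 2027–Jun 2027: $116,136 + $3,210 + $10,727 + $4,352 + $22,190 + $96,705 = $253,320 (over)
Feb 2027–Jul 2027: $3,210 + $10,727 + $4,352 + $22,190 + $96,705 + $92,063 = $229,247 (under)
Mar 2027–Aug 2027: $10,727 + $4,352 + $22,190 + $96,705 + $92,063 + $37,110 = $263,147 (over)
Apr 2027–Sep 2027: $4,352 + $22,190 + $96,705 + $92,063 + $37,110 + $13,086 = $265,506 (over)
3 windows exceed the threshold.

3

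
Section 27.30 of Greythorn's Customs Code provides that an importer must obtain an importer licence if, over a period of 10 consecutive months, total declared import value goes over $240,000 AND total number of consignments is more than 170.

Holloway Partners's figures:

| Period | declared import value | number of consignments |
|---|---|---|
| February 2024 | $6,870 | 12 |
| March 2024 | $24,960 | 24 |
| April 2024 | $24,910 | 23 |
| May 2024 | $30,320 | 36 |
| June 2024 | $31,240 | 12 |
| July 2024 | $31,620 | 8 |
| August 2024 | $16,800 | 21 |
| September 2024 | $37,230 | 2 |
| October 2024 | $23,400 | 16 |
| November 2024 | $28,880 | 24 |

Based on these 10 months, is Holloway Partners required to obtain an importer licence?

Yes

Total declared import value: $6,870 + $24,960 + $24,910 + $30,320 + $31,240 + $31,620 + $16,800 + $37,230 + $23,400 + $28,880 = $256,230 (> $240,000).
Total number of consignments: 12 + 24 + 23 + 36 + 12 + 8 + 21 + 2 + 16 + 24 = 178 (> 170).
The test is 'and': both thresholds are exceeded.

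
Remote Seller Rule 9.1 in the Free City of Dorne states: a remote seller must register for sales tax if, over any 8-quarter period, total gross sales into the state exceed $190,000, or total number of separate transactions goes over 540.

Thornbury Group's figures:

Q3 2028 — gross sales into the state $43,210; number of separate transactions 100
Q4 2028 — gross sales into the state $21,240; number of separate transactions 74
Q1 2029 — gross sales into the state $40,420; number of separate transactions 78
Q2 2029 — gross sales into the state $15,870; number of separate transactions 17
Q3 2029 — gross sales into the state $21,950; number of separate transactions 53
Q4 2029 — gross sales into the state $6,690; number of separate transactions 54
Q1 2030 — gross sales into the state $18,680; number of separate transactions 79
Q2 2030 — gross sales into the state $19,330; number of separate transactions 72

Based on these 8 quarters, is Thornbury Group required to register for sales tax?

Total gross sales into the state: $43,210 + $21,240 + $40,420 + $15,870 + $21,950 + $6,690 + $18,680 + $19,330 = $187,390 (≤ $190,000).
Total number of separate transactions: 100 + 74 + 78 + 17 + 53 + 54 + 79 + 72 = 527 (≤ 540).
The test is 'or': neither threshold is exceeded.

No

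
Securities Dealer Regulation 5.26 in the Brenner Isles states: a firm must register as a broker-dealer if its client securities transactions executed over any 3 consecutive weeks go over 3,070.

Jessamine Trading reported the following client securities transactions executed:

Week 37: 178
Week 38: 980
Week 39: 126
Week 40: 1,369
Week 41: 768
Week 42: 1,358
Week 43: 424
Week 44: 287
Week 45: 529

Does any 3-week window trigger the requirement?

Week 37–Week 39: 178 + 980 + 126 = 1,284 (under)
Week 38–Week 40: 980 + 126 + 1,369 = 2,475 (under)
Week 39–Week 41: 126 + 1,369 + 768 = 2,263 (under)
Week 40–Week 42: 1,369 + 768 + 1,358 = 3,495 (over)
Week 41–Week 43: 768 + 1,358 + 424 = 2,550 (under)
Week 42–Week 44: 1,358 + 424 + 287 = 2,069 (under)
Week 43–Week 45: 424 + 287 + 529 = 1,240 (under)
At least one window exceeds 3,070.

Yes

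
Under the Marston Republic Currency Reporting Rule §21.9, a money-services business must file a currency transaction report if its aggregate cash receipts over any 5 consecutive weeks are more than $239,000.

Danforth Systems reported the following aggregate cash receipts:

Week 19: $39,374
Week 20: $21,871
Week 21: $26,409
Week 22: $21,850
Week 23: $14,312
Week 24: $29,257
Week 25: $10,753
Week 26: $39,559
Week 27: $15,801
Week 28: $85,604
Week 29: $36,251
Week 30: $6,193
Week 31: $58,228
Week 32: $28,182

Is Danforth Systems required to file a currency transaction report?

Week 19–Week 23: $39,374 + $21,871 + $26,409 + $21,850 + $14,312 = $123,816 (under)
Week 20–Week 24: $21,871 + $26,409 + $21,850 + $14,312 + $29,257 = $113,699 (under)
Week 21–Week 25: $26,409 + $21,850 + $14,312 + $29,257 + $10,753 = $102,581 (under)
Week 22–Week 26: $21,850 + $14,312 + $29,257 + $10,753 + $39,559 = $115,731 (under)
Week 23–Week 27: $14,312 + $29,257 + $10,753 + $39,559 + $15,801 = $109,682 (under)
Week 24–Week 28: $29,257 + $10,753 + $39,559 + $15,801 + $85,604 = $180,974 (under)
Week 25–Week 29: $10,753 + $39,559 + $15,801 + $85,604 + $36,251 = $187,968 (under)
Week 26–Week 30: $39,559 + $15,801 + $85,604 + $36,251 + $6,193 = $183,408 (under)
Week 27–Week 31: $15,801 + $85,604 + $36,251 + $6,193 + $58,228 = $202,077 (under)
Week 28–Week 32: $85,604 + $36,251 + $6,193 + $58,228 + $28,182 = $214,458 (under)
No window exceeds $239,000.

No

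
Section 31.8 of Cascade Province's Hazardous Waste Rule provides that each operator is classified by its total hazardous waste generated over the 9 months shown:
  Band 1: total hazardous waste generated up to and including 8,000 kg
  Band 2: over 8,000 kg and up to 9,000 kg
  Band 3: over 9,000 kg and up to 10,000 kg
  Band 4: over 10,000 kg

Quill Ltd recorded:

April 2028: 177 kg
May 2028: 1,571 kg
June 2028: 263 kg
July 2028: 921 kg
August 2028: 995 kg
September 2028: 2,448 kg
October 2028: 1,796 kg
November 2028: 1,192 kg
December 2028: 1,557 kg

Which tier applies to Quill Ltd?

Band 4

Total hazardous waste generated: 177 kg + 1,571 kg + 263 kg + 921 kg + 995 kg + 2,448 kg + 1,796 kg + 1,192 kg + 1,557 kg = 10,920 kg.
10,920 kg > 10,000 kg, so Band 4 applies.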